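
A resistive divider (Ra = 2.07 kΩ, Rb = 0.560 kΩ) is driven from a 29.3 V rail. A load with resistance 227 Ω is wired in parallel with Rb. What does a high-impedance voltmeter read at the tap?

V_out ≈ 2.12 V

The load sits in parallel with Rb: Rb‖R_L = (560 × 227) / (560 + 227) = 161.5 Ω.
V_out = 29.3 × 161.5 / (2070 + 161.5) = 29.3 × 161.5/2232 = 2.12 V.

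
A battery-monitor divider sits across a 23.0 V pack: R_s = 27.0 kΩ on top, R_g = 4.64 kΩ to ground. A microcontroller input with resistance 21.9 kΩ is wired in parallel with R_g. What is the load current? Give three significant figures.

R_g‖R_L = 3.829 kΩ; V_out = 23.0 × 3.829/30.83 = 2.856 V.
I_L = V_out / R_L = 2.856 / 21.9 kΩ = 0.130 mA.

I_L ≈ 0.130 mA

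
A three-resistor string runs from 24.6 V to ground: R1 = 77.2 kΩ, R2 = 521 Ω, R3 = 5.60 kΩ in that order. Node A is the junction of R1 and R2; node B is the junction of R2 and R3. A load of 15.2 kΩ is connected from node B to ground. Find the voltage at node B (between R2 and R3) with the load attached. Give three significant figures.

At node B, R3 is in parallel with the load: R3‖R_L = 4092 Ω.
Below node A the resistance is R2 + (R3‖R_L) = 4613 Ω, so V_A = 24.6 × 4613/81810 = 1.387 V.
Then V_B = V_A × (R3‖R_L)/(R2 + R3‖R_L) = 1.387 × 4092/4613 = 1.23 V.

V ≈ 1.23 V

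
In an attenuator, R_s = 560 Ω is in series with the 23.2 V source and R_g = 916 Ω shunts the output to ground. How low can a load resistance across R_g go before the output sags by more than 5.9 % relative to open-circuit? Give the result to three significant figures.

Output resistance R_th = R_s‖R_g = (560 × 916)/1476 = 347.5 Ω.
The fractional drop is R_th/(R_th + R_L); requiring this ≤ 0.0590 gives R_L ≥ R_th(1/0.0590 − 1) = 347.5 × 15.95 = 5.54 kΩ.

R_L(min) ≈ 5.54 kΩ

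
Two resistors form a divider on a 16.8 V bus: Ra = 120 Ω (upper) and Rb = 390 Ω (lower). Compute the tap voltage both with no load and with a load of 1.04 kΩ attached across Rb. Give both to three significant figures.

Open-circuit: V = 16.8 × 390/(120 + 390) = 12.8 V.
With the load, Rb becomes Rb‖R_L = 283.6 Ω, so V = 16.8 × 283.6/403.6 = 11.8 V.

Unloaded: 12.8 V; loaded: 11.8 V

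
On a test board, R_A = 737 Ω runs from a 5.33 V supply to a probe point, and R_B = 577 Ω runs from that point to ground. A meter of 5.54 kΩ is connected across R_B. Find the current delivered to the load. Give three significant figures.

I_L ≈ 0.399 mA

R_B‖R_L = 522.6 Ω; V_out = 5.33 × 522.6/1260 = 2.211 V.
I_L = V_out / R_L = 2.211 / 5.54 kΩ = 0.399 mA.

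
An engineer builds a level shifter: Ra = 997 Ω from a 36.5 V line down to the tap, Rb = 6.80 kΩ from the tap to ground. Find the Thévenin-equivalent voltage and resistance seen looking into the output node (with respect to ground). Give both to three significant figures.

V_th = 31.8 V, R_th = 870 Ω

V_th is the open-circuit tap voltage: 36.5 × 6800/(997 + 6800) = 31.8 V.
With the supply zeroed, Ra and Rb appear in parallel from the tap: R_th = Ra‖Rb = (997 × 6800)/7797 = 870 Ω.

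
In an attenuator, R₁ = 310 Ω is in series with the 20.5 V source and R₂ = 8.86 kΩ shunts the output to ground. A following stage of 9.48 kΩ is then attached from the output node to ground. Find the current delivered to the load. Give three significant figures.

R₂‖R_L = 4580 Ω; V_out = 20.5 × 4580/4890 = 19.20 V.
I_L = V_out / R_L = 19.20 / 9.48 kΩ = 2.03 mA.

I_L ≈ 2.03 mA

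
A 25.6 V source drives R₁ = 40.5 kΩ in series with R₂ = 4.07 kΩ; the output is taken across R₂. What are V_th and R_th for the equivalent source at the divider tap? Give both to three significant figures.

V_th = 2.34 V, R_th = 3.70 kΩ

V_th is the open-circuit tap voltage: 25.6 × 4.07/(40.5 + 4.07) = 2.34 V.
With the supply zeroed, R₁ and R₂ appear in parallel from the tap: R_th = R₁‖R₂ = (40.5 × 4.07)/44.57 = 3.70 kΩ.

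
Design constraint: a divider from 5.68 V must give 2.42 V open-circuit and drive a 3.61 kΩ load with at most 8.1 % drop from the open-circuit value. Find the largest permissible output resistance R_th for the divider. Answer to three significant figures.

R_th ≤ 318 Ω

Loading drop = R_th/(R_th + R_L) ≤ 0.0810, so R_th ≤ R_L · ε/(1−ε) = 3.61 kΩ × 0.0810/0.9190 = 318 Ω.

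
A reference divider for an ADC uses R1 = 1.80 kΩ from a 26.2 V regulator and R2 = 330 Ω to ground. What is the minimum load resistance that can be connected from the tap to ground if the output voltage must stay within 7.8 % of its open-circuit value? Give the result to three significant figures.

Output resistance R_th = R1‖R2 = (1800 × 330)/2130 = 278.9 Ω.
The fractional drop is R_th/(R_th + R_L); requiring this ≤ 0.0780 gives R_L ≥ R_th(1/0.0780 − 1) = 278.9 × 11.82 = 3.30 kΩ.

R_L(min) ≈ 3.30 kΩ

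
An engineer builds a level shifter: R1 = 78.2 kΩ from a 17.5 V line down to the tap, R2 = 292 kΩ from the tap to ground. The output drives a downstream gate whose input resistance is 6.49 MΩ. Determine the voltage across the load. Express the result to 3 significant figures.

V_out ≈ 13.7 V

The load sits in parallel with R2: R2‖R_L = (292 × 6490) / (292 + 6490) = 279.4 kΩ.
V_out = 17.5 × 279.4 / (78.2 + 279.4) = 17.5 × 279.4/357.6 = 13.7 V.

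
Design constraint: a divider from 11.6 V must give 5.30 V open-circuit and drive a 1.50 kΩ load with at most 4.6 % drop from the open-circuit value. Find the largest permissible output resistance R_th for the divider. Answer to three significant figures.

Loading drop = R_th/(R_th + R_L) ≤ 0.0460, so R_th ≤ R_L · ε/(1−ε) = 1.50 kΩ × 0.0460/0.9540 = 72.3 Ω.

R_th ≤ 72.3 Ω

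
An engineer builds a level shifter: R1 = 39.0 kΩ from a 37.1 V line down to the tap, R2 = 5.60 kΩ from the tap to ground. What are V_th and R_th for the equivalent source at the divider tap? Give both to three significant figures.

V_th is the open-circuit tap voltage: 37.1 × 5.60/(39.0 + 5.60) = 4.66 V.
With the supply zeroed, R1 and R2 appear in parallel from the tap: R_th = R1‖R2 = (39.0 × 5.60)/44.60 = 4.90 kΩ.

V_th = 4.66 V, R_th = 4.90 kΩ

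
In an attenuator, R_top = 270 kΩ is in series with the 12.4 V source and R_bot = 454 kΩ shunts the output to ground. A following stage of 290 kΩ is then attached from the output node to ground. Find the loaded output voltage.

V_out ≈ 4.91 V

The load sits in parallel with R_bot: R_bot‖R_L = (454 × 290) / (454 + 290) = 177.0 kΩ.
V_out = 12.4 × 177.0 / (270 + 177.0) = 12.4 × 177.0/447.0 = 4.91 V.
(Unloaded it would have been 7.78 V.)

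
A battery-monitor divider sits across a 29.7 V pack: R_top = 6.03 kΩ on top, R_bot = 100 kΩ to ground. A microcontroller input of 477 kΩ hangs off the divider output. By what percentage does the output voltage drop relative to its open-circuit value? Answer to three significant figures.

The divider's output (Thévenin) resistance is R_top‖R_bot = 5.687 kΩ.
Fractional drop under load = R_th/(R_th + R_L) = 5.687 / (5.687 + 477) = 0.01178.
So the output falls by 1.18 %.

1.18 %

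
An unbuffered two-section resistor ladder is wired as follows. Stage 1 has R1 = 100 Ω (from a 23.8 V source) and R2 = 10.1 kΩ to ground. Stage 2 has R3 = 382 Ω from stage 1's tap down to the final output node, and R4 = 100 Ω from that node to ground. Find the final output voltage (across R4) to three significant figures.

Stage 2 presents R3+R4 = 482.0 Ω as a load on stage 1's tap.
Stage 1's lower leg becomes R2‖(R3+R4) = 460.0 Ω, so V_mid = 23.8 × 460.0/560.0 = 19.55 V.
Stage 2 is itself unloaded: V_out = V_mid × R4/(R3+R4) = 19.55 × 100/482.0 = 4.06 V.

V_out ≈ 4.06 V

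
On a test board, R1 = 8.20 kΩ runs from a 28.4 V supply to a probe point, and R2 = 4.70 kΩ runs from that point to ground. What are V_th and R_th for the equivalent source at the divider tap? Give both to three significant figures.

V_th = 10.3 V, R_th = 2.99 kΩ

V_th is the open-circuit tap voltage: 28.4 × 4.70/(8.20 + 4.70) = 10.3 V.
With the supply zeroed, R1 and R2 appear in parallel from the tap: R_th = R1‖R2 = (8.20 × 4.70)/12.90 = 2.99 kΩ.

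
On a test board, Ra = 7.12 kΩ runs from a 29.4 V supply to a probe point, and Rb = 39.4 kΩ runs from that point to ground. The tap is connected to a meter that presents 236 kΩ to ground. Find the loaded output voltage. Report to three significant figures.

The load sits in parallel with Rb: Rb‖R_L = (39.4 × 236) / (39.4 + 236) = 33.76 kΩ.
V_out = 29.4 × 33.76 / (7.12 + 33.76) = 29.4 × 33.76/40.88 = 24.3 V.
(Unloaded it would have been 24.9 V.)

V_out ≈ 24.3 V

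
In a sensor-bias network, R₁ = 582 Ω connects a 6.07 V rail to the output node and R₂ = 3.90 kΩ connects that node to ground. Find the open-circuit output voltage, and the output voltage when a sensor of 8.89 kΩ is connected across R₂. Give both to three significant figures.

Unloaded: 5.28 V; loaded: 5.00 V

Open-circuit: V = 6.07 × 3900/(582 + 3900) = 5.28 V.
With the load, R₂ becomes R₂‖R_L = 2711 Ω, so V = 6.07 × 2711/3293 = 5.00 V.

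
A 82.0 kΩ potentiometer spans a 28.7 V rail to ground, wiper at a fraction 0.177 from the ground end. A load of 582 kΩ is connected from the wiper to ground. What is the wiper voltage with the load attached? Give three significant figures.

The wiper splits the pot into (1−α)R = 67.49 kΩ above and αR = 14.51 kΩ below.
Lower section ‖ load = 14.16 kΩ.
V_wiper = 28.7 × 14.16/(67.49 + 14.16) = 4.98 V.

V ≈ 4.98 V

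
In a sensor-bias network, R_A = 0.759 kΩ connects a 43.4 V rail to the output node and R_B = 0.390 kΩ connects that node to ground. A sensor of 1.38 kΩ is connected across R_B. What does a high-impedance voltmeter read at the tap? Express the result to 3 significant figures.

The load sits in parallel with R_B: R_B‖R_L = (390 × 1380) / (390 + 1380) = 304.1 Ω.
V_out = 43.4 × 304.1 / (759 + 304.1) = 43.4 × 304.1/1063 = 12.4 V.

V_out ≈ 12.4 V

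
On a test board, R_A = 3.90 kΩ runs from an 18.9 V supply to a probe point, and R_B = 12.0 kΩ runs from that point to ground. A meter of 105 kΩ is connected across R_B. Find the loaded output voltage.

V_out ≈ 13.9 V

The load sits in parallel with R_B: R_B‖R_L = (12.0 × 105) / (12.0 + 105) = 10.77 kΩ.
V_out = 18.9 × 10.77 / (3.90 + 10.77) = 18.9 × 10.77/14.67 = 13.9 V.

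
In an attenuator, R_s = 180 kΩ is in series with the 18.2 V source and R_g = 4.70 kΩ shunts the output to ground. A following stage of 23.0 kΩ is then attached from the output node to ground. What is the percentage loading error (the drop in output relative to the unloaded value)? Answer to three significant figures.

16.6 %

The divider's output (Thévenin) resistance is R_s‖R_g = 4.580 kΩ.
Fractional drop under load = R_th/(R_th + R_L) = 4.580 / (4.580 + 23.0) = 0.1661.
So the output falls by 16.6 %.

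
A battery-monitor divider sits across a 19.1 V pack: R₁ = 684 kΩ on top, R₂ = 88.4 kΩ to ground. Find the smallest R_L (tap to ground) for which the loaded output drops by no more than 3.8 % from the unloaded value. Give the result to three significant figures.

Output resistance R_th = R₁‖R₂ = (684 × 88.4)/772.4 = 78.28 kΩ.
The fractional drop is R_th/(R_th + R_L); requiring this ≤ 0.0380 gives R_L ≥ R_th(1/0.0380 − 1) = 78.28 × 25.32 = 1.98 MΩ.

R_L(min) ≈ 1.98 MΩ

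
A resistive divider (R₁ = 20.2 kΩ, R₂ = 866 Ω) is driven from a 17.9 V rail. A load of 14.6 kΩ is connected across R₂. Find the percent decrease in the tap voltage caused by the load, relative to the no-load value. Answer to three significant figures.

5.38 %

The divider's output (Thévenin) resistance is R₁‖R₂ = 830.4 Ω.
Fractional drop under load = R_th/(R_th + R_L) = 830.4 / (830.4 + 14600) = 0.05382.
So the output falls by 5.38 %.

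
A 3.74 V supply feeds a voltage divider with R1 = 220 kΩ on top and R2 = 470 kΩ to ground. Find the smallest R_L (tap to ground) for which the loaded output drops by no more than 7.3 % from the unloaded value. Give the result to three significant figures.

R_L(min) ≈ 1.90 MΩ

Output resistance R_th = R1‖R2 = (220 × 470)/690.0 = 149.9 kΩ.
The fractional drop is R_th/(R_th + R_L); requiring this ≤ 0.0730 gives R_L ≥ R_th(1/0.0730 − 1) = 149.9 × 12.70 = 1.90 MΩ.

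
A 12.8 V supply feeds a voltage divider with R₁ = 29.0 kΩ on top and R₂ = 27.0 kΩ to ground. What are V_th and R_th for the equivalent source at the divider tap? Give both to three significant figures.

V_th is the open-circuit tap voltage: 12.8 × 27.0/(29.0 + 27.0) = 6.17 V.
With the supply zeroed, R₁ and R₂ appear in parallel from the tap: R_th = R₁‖R₂ = (29.0 × 27.0)/56.00 = 14.0 kΩ.

V_th = 6.17 V, R_th = 14.0 kΩ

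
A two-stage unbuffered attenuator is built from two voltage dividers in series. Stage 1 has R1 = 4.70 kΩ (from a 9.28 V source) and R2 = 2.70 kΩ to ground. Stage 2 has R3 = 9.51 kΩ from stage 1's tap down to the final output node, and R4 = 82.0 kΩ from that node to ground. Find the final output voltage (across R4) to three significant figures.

V_out ≈ 2.98 V

Stage 2 presents R3+R4 = 91.51 kΩ as a load on stage 1's tap.
Stage 1's lower leg becomes R2‖(R3+R4) = 2.623 kΩ, so V_mid = 9.28 × 2.623/7.323 = 3.324 V.
Stage 2 is itself unloaded: V_out = V_mid × R4/(R3+R4) = 3.324 × 82.0/91.51 = 2.98 V.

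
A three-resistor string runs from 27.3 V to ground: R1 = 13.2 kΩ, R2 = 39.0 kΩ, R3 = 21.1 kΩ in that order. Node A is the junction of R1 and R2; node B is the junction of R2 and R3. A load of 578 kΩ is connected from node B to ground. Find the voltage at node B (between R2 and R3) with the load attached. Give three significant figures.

V ≈ 7.66 V

At node B, R3 is in parallel with the load: R3‖R_L = 20.36 kΩ.
Below node A the resistance is R2 + (R3‖R_L) = 59.36 kΩ, so V_A = 27.3 × 59.36/72.56 = 22.33 V.
Then V_B = V_A × (R3‖R_L)/(R2 + R3‖R_L) = 22.33 × 20.36/59.36 = 7.66 V.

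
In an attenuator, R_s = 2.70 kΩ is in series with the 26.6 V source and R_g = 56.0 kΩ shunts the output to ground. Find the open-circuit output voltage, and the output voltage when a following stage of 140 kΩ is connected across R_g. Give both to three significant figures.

Unloaded: 25.4 V; loaded: 24.9 V

Open-circuit: V = 26.6 × 56.0/(2.70 + 56.0) = 25.4 V.
With the load, R_g becomes R_g‖R_L = 40.00 kΩ, so V = 26.6 × 40.00/42.70 = 24.9 V.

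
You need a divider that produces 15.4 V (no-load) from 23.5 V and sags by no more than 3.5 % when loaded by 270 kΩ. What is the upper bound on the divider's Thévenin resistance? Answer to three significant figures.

R_th ≤ 9.79 kΩ

Loading drop = R_th/(R_th + R_L) ≤ 0.0350, so R_th ≤ R_L · ε/(1−ε) = 270 kΩ × 0.0350/0.9650 = 9.79 kΩ.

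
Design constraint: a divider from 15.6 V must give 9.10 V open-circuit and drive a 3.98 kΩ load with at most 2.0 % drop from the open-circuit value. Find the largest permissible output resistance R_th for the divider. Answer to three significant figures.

Loading drop = R_th/(R_th + R_L) ≤ 0.0200, so R_th ≤ R_L · ε/(1−ε) = 3.98 kΩ × 0.0200/0.9800 = 81.2 Ω.

R_th ≤ 81.2 Ω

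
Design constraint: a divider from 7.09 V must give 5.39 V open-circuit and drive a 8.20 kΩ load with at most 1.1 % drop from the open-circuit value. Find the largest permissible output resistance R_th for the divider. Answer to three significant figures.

R_th ≤ 91.2 Ω

Loading drop = R_th/(R_th + R_L) ≤ 0.0110, so R_th ≤ R_L · ε/(1−ε) = 8.20 kΩ × 0.0110/0.9890 = 91.2 Ω.
(Any R1, R2 with R2/(R1+R2) = 0.760 and R1‖R2 ≤ 91.2 Ω will meet the spec.)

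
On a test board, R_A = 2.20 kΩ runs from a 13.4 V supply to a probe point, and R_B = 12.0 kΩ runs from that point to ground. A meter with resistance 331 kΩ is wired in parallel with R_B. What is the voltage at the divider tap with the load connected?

The load sits in parallel with R_B: R_B‖R_L = (12.0 × 331) / (12.0 + 331) = 11.58 kΩ.
V_out = 13.4 × 11.58 / (2.20 + 11.58) = 13.4 × 11.58/13.78 = 11.3 V.

V_out ≈ 11.3 V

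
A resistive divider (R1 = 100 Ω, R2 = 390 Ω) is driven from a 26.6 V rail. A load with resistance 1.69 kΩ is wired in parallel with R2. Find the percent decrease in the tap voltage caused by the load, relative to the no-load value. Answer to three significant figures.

The divider's output (Thévenin) resistance is R1‖R2 = 79.59 Ω.
Fractional drop under load = R_th/(R_th + R_L) = 79.59 / (79.59 + 1690) = 0.04498.
So the output falls by 4.50 %.

4.50 %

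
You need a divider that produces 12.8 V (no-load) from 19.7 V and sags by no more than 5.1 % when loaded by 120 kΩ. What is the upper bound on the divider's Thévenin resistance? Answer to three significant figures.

Loading drop = R_th/(R_th + R_L) ≤ 0.0510, so R_th ≤ R_L · ε/(1−ε) = 120 kΩ × 0.0510/0.9490 = 6.45 kΩ.
(Any R1, R2 with R2/(R1+R2) = 0.650 and R1‖R2 ≤ 6.45 kΩ will meet the spec.)

R_th ≤ 6.45 kΩ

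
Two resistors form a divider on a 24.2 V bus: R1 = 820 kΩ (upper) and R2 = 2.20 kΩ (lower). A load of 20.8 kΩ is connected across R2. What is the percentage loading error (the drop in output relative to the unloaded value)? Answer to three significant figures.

9.54 %

The divider's output (Thévenin) resistance is R1‖R2 = 2.194 kΩ.
Fractional drop under load = R_th/(R_th + R_L) = 2.194 / (2.194 + 20.8) = 0.09542.
So the output falls by 9.54 %.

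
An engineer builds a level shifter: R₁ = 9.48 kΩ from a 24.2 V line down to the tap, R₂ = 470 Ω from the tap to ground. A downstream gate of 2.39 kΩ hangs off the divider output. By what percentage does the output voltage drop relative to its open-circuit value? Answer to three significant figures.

The divider's output (Thévenin) resistance is R₁‖R₂ = 447.8 Ω.
Fractional drop under load = R_th/(R_th + R_L) = 447.8 / (447.8 + 2390) = 0.1578.
So the output falls by 15.8 %.

15.8 %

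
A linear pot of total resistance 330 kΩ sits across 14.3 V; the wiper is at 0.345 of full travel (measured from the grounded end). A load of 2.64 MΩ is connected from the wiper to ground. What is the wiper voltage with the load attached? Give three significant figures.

V ≈ 4.80 V

The wiper splits the pot into (1−α)R = 216.2 kΩ above and αR = 113.8 kΩ below.
Lower section ‖ load = 109.1 kΩ.
V_wiper = 14.3 × 109.1/(216.2 + 109.1) = 4.80 V.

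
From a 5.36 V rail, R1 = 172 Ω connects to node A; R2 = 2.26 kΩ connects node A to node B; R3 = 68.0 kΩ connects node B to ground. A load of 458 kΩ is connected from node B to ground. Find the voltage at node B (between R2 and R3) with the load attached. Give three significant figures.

At node B, R3 is in parallel with the load: R3‖R_L = 59210 Ω.
Below node A the resistance is R2 + (R3‖R_L) = 61470 Ω, so V_A = 5.36 × 61470/61640 = 5.345 V.
Then V_B = V_A × (R3‖R_L)/(R2 + R3‖R_L) = 5.345 × 59210/61470 = 5.15 V.

V ≈ 5.15 V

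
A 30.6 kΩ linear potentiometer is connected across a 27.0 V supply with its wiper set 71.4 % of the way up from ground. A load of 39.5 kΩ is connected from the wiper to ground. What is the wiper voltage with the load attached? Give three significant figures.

V ≈ 16.6 V

The wiper splits the pot into (1−α)R = 8.752 kΩ above and αR = 21.85 kΩ below.
Lower section ‖ load = 14.07 kΩ.
V_wiper = 27.0 × 14.07/(8.752 + 14.07) = 16.6 V.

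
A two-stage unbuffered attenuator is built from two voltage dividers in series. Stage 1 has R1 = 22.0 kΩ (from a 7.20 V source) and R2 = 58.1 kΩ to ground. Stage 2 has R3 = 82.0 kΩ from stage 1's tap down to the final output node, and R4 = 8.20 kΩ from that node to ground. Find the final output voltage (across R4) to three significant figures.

V_out ≈ 0.403 V

Stage 2 presents R3+R4 = 90.20 kΩ as a load on stage 1's tap.
Stage 1's lower leg becomes R2‖(R3+R4) = 35.34 kΩ, so V_mid = 7.20 × 35.34/57.34 = 4.437 V.
Stage 2 is itself unloaded: V_out = V_mid × R4/(R3+R4) = 4.437 × 8.20/90.20 = 0.403 V.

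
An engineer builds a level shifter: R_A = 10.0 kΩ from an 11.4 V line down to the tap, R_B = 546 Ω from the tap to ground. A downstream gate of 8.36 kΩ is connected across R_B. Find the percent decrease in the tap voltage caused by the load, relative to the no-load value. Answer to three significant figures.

The divider's output (Thévenin) resistance is R_A‖R_B = 517.7 Ω.
Fractional drop under load = R_th/(R_th + R_L) = 517.7 / (517.7 + 8360) = 0.05832.
So the output falls by 5.83 %.

5.83 %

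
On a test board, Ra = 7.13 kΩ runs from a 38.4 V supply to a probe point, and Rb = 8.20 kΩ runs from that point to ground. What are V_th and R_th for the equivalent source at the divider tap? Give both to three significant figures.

V_th is the open-circuit tap voltage: 38.4 × 8.20/(7.13 + 8.20) = 20.5 V.
With the supply zeroed, Ra and Rb appear in parallel from the tap: R_th = Ra‖Rb = (7.13 × 8.20)/15.33 = 3.81 kΩ.

V_th = 20.5 V, R_th = 3.81 kΩ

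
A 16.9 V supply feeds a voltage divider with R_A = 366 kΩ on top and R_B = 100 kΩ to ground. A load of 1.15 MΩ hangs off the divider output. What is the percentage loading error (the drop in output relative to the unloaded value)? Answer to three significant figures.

6.39 %

The divider's output (Thévenin) resistance is R_A‖R_B = 78.54 kΩ.
Fractional drop under load = R_th/(R_th + R_L) = 78.54 / (78.54 + 1150) = 0.06393.
So the output falls by 6.39 %.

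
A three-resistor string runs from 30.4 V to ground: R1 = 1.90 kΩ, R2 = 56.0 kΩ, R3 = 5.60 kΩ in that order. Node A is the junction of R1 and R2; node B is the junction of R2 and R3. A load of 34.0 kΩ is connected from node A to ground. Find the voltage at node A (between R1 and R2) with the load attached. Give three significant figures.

V ≈ 28.0 V

Below node A the series string R2+R3 = 61.60 kΩ sits in parallel with the 34.0 kΩ load: 21.91 kΩ.
V_A = 30.4 × 21.91/(1.90 + 21.91) = 28.0 V.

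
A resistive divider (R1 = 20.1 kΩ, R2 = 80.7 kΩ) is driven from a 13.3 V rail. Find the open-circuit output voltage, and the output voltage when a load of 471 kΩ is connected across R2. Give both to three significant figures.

Unloaded: 10.6 V; loaded: 10.3 V

Open-circuit: V = 13.3 × 80.7/(20.1 + 80.7) = 10.6 V.
With the load, R2 becomes R2‖R_L = 68.90 kΩ, so V = 13.3 × 68.90/89.00 = 10.3 V.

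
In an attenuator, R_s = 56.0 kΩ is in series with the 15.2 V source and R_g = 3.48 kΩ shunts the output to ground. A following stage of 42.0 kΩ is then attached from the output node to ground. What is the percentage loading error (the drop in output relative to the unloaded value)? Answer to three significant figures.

The divider's output (Thévenin) resistance is R_s‖R_g = 3.276 kΩ.
Fractional drop under load = R_th/(R_th + R_L) = 3.276 / (3.276 + 42.0) = 0.07236.
So the output falls by 7.24 %.

7.24 %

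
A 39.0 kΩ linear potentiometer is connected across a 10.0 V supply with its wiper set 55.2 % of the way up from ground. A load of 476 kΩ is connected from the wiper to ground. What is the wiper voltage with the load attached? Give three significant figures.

V ≈ 5.41 V

The wiper splits the pot into (1−α)R = 17.47 kΩ above and αR = 21.53 kΩ below.
Lower section ‖ load = 20.60 kΩ.
V_wiper = 10.0 × 20.60/(17.47 + 20.60) = 5.41 V.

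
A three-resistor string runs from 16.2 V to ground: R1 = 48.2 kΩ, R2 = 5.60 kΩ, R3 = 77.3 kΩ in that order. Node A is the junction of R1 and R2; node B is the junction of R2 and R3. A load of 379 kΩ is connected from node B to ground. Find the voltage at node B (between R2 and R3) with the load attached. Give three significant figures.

At node B, R3 is in parallel with the load: R3‖R_L = 64.20 kΩ.
Below node A the resistance is R2 + (R3‖R_L) = 69.80 kΩ, so V_A = 16.2 × 69.80/118.0 = 9.583 V.
Then V_B = V_A × (R3‖R_L)/(R2 + R3‖R_L) = 9.583 × 64.20/69.80 = 8.81 V.

V ≈ 8.81 V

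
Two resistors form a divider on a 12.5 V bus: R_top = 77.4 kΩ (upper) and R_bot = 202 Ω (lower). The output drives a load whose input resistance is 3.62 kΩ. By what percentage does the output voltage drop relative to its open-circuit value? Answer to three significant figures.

5.27 %

The divider's output (Thévenin) resistance is R_top‖R_bot = 201.5 Ω.
Fractional drop under load = R_th/(R_th + R_L) = 201.5 / (201.5 + 3620) = 0.05272.
So the output falls by 5.27 %.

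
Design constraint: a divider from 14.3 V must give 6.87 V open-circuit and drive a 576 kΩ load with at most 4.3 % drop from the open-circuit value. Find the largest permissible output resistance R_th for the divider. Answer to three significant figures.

Loading drop = R_th/(R_th + R_L) ≤ 0.0430, so R_th ≤ R_L · ε/(1−ε) = 576 kΩ × 0.0430/0.9570 = 25.9 kΩ.

R_th ≤ 25.9 kΩ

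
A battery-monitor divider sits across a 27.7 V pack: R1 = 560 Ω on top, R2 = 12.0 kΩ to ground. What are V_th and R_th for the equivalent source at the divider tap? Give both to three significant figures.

V_th = 26.5 V, R_th = 535 Ω

V_th is the open-circuit tap voltage: 27.7 × 12000/(560 + 12000) = 26.5 V.
With the supply zeroed, R1 and R2 appear in parallel from the tap: R_th = R1‖R2 = (560 × 12000)/12560 = 535 Ω.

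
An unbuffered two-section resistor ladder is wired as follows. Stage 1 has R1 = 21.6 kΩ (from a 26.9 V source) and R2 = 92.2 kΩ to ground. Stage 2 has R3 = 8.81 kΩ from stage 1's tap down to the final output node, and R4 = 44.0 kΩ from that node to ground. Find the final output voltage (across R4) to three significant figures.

V_out ≈ 13.6 V

Stage 2 presents R3+R4 = 52.81 kΩ as a load on stage 1's tap.
Stage 1's lower leg becomes R2‖(R3+R4) = 33.58 kΩ, so V_mid = 26.9 × 33.58/55.18 = 16.37 V.
Stage 2 is itself unloaded: V_out = V_mid × R4/(R3+R4) = 16.37 × 44.0/52.81 = 13.6 V.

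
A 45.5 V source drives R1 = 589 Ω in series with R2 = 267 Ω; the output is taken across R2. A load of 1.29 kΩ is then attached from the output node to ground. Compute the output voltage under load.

The load sits in parallel with R2: R2‖R_L = (267 × 1290) / (267 + 1290) = 221.2 Ω.
V_out = 45.5 × 221.2 / (589 + 221.2) = 45.5 × 221.2/810.2 = 12.4 V.

V_out ≈ 12.4 V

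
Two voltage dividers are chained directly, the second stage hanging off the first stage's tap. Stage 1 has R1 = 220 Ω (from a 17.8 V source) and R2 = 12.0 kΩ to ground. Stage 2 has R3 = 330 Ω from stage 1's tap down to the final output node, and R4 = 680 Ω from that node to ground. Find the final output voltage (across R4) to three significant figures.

Stage 2 presents R3+R4 = 1010 Ω as a load on stage 1's tap.
Stage 1's lower leg becomes R2‖(R3+R4) = 931.6 Ω, so V_mid = 17.8 × 931.6/1152 = 14.40 V.
Stage 2 is itself unloaded: V_out = V_mid × R4/(R3+R4) = 14.40 × 680/1010 = 9.69 V.

V_out ≈ 9.69 V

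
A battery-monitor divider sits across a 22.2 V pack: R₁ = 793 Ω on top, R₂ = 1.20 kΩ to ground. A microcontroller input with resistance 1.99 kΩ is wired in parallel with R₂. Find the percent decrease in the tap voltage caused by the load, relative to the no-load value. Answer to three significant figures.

19.4 %

The divider's output (Thévenin) resistance is R₁‖R₂ = 477.5 Ω.
Fractional drop under load = R_th/(R_th + R_L) = 477.5 / (477.5 + 1990) = 0.1935.
So the output falls by 19.4 %.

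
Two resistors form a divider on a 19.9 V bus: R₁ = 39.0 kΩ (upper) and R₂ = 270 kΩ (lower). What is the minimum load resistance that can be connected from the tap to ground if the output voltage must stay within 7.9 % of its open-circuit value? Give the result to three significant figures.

Output resistance R_th = R₁‖R₂ = (39.0 × 270)/309.0 = 34.08 kΩ.
The fractional drop is R_th/(R_th + R_L); requiring this ≤ 0.0790 gives R_L ≥ R_th(1/0.0790 − 1) = 34.08 × 11.66 = 397 kΩ.

R_L(min) ≈ 397 kΩ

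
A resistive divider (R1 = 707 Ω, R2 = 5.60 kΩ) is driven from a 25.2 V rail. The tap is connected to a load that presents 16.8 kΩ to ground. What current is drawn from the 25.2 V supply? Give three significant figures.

I ≈ 5.14 mA

R2‖R_L = 4200 Ω, so the source sees R1 + R2‖R_L = 4907 Ω.
I = 25.2 V / 4907 Ω = 5.14 mA.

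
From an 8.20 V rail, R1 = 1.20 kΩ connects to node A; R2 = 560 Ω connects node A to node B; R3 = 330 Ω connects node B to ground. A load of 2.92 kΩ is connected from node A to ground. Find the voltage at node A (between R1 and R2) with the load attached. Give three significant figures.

Below node A the series string R2+R3 = 890.0 Ω sits in parallel with the 2920 Ω load: 682.1 Ω.
V_A = 8.20 × 682.1/(1200 + 682.1) = 2.97 V.

V ≈ 2.97 V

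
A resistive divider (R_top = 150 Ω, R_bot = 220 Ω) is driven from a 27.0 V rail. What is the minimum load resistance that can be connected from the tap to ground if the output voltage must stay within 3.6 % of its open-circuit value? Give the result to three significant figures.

Output resistance R_th = R_top‖R_bot = (150 × 220)/370.0 = 89.19 Ω.
The fractional drop is R_th/(R_th + R_L); requiring this ≤ 0.0360 gives R_L ≥ R_th(1/0.0360 − 1) = 89.19 × 26.78 = 2.39 kΩ.

R_L(min) ≈ 2.39 kΩ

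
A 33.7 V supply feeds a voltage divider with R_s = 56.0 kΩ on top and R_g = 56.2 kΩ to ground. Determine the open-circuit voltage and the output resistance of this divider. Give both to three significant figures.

V_th is the open-circuit tap voltage: 33.7 × 56.2/(56.0 + 56.2) = 16.9 V.
With the supply zeroed, R_s and R_g appear in parallel from the tap: R_th = R_s‖R_g = (56.0 × 56.2)/112.2 = 28.0 kΩ.

V_th = 16.9 V, R_th = 28.0 kΩ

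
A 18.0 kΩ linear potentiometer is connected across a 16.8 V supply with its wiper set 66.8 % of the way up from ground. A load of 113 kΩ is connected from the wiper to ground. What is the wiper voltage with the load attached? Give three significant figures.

The wiper splits the pot into (1−α)R = 5.976 kΩ above and αR = 12.02 kΩ below.
Lower section ‖ load = 10.87 kΩ.
V_wiper = 16.8 × 10.87/(5.976 + 10.87) = 10.8 V.

V ≈ 10.8 V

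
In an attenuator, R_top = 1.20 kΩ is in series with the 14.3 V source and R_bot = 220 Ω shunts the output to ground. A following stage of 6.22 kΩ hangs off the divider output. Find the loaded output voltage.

The load sits in parallel with R_bot: R_bot‖R_L = (220 × 6220) / (220 + 6220) = 212.5 Ω.
V_out = 14.3 × 212.5 / (1200 + 212.5) = 14.3 × 212.5/1412 = 2.15 V.

V_out ≈ 2.15 V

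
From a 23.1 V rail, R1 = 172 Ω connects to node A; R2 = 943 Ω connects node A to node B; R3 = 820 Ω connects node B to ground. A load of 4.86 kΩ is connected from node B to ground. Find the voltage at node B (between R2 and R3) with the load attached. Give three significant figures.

At node B, R3 is in parallel with the load: R3‖R_L = 701.6 Ω.
Below node A the resistance is R2 + (R3‖R_L) = 1645 Ω, so V_A = 23.1 × 1645/1817 = 20.91 V.
Then V_B = V_A × (R3‖R_L)/(R2 + R3‖R_L) = 20.91 × 701.6/1645 = 8.92 V.

V ≈ 8.92 V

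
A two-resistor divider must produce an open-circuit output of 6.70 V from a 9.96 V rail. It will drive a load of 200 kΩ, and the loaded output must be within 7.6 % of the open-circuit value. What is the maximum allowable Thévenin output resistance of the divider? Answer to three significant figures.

Loading drop = R_th/(R_th + R_L) ≤ 0.0760, so R_th ≤ R_L · ε/(1−ε) = 200 kΩ × 0.0760/0.9240 = 16.5 kΩ.

R_th ≤ 16.5 kΩ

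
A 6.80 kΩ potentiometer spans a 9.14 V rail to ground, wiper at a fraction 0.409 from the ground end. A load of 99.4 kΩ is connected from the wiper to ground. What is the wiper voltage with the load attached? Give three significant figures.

The wiper splits the pot into (1−α)R = 4.019 kΩ above and αR = 2.781 kΩ below.
Lower section ‖ load = 2.706 kΩ.
V_wiper = 9.14 × 2.706/(4.019 + 2.706) = 3.68 V.

V ≈ 3.68 V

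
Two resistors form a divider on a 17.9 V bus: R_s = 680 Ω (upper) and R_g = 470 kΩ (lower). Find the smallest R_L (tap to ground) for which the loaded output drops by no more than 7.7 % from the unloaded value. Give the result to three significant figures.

R_L(min) ≈ 8.14 kΩ

Output resistance R_th = R_s‖R_g = (680 × 470000)/470700 = 679.0 Ω.
The fractional drop is R_th/(R_th + R_L); requiring this ≤ 0.0770 gives R_L ≥ R_th(1/0.0770 − 1) = 679.0 × 11.99 = 8.14 kΩ.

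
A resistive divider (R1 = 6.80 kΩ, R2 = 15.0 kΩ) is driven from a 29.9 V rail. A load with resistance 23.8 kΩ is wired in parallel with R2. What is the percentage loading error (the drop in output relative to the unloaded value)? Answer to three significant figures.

16.4 %

The divider's output (Thévenin) resistance is R1‖R2 = 4.679 kΩ.
Fractional drop under load = R_th/(R_th + R_L) = 4.679 / (4.679 + 23.8) = 0.1643.
So the output falls by 16.4 %.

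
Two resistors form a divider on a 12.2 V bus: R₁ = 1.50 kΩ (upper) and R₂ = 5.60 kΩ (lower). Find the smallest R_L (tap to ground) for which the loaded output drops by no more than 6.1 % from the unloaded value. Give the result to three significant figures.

R_L(min) ≈ 18.2 kΩ

Output resistance R_th = R₁‖R₂ = (1.50 × 5.60)/7.100 = 1.183 kΩ.
The fractional drop is R_th/(R_th + R_L); requiring this ≤ 0.0610 gives R_L ≥ R_th(1/0.0610 − 1) = 1.183 × 15.39 = 18.2 kΩ.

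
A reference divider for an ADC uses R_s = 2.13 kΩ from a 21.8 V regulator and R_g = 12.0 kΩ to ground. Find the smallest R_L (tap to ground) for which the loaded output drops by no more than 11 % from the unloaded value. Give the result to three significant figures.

R_L(min) ≈ 14.6 kΩ

Output resistance R_th = R_s‖R_g = (2.13 × 12.0)/14.13 = 1.809 kΩ.
The fractional drop is R_th/(R_th + R_L); requiring this ≤ 0.110 gives R_L ≥ R_th(1/0.110 − 1) = 1.809 × 8.091 = 14.6 kΩ.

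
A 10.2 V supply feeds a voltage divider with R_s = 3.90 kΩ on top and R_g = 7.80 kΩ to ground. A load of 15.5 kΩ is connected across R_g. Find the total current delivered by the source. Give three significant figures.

I ≈ 1.12 mA

R_g‖R_L = 5.189 kΩ, so the source sees R_s + R_g‖R_L = 9.089 kΩ.
I = 10.2 V / 9.089 kΩ = 1.12 mA.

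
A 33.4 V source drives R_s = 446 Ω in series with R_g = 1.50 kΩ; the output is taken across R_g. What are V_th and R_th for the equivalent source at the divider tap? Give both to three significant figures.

V_th = 25.7 V, R_th = 344 Ω

V_th is the open-circuit tap voltage: 33.4 × 1500/(446 + 1500) = 25.7 V.
With the supply zeroed, R_s and R_g appear in parallel from the tap: R_th = R_s‖R_g = (446 × 1500)/1946 = 344 Ω.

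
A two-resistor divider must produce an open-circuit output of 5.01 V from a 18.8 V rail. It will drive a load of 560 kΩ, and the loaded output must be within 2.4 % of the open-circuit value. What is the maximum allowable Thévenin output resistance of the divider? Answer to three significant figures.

Loading drop = R_th/(R_th + R_L) ≤ 0.0240, so R_th ≤ R_L · ε/(1−ε) = 560 kΩ × 0.0240/0.9760 = 13.8 kΩ.
(Any R1, R2 with R2/(R1+R2) = 0.266 and R1‖R2 ≤ 13.8 kΩ will meet the spec.)

R_th ≤ 13.8 kΩ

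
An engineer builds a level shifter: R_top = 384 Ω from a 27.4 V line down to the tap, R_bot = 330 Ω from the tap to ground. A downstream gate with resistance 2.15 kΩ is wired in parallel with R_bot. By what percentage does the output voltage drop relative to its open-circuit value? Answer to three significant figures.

7.63 %

The divider's output (Thévenin) resistance is R_top‖R_bot = 177.5 Ω.
Fractional drop under load = R_th/(R_th + R_L) = 177.5 / (177.5 + 2150) = 0.07625.
So the output falls by 7.63 %.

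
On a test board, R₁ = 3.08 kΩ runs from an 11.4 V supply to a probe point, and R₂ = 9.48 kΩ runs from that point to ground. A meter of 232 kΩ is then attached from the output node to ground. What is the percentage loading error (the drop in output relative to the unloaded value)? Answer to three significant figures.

The divider's output (Thévenin) resistance is R₁‖R₂ = 2.325 kΩ.
Fractional drop under load = R_th/(R_th + R_L) = 2.325 / (2.325 + 232) = 0.009921.
So the output falls by 0.992 %.

0.992 %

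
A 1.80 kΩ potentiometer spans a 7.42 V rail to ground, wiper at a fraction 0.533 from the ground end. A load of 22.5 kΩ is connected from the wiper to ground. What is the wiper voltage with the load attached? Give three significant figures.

The wiper splits the pot into (1−α)R = 840.6 Ω above and αR = 959.4 Ω below.
Lower section ‖ load = 920.2 Ω.
V_wiper = 7.42 × 920.2/(840.6 + 920.2) = 3.88 V.

V ≈ 3.88 V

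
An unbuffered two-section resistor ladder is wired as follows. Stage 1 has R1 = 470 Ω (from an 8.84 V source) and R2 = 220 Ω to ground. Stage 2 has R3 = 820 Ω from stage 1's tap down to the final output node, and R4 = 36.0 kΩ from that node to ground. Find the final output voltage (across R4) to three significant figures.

V_out ≈ 2.74 V

Stage 2 presents R3+R4 = 36820 Ω as a load on stage 1's tap.
Stage 1's lower leg becomes R2‖(R3+R4) = 218.7 Ω, so V_mid = 8.84 × 218.7/688.7 = 2.807 V.
Stage 2 is itself unloaded: V_out = V_mid × R4/(R3+R4) = 2.807 × 36000/36820 = 2.74 V.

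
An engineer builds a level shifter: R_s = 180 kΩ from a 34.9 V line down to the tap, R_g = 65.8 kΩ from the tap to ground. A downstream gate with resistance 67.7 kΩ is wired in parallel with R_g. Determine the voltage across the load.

V_out ≈ 5.46 V

The load sits in parallel with R_g: R_g‖R_L = (65.8 × 67.7) / (65.8 + 67.7) = 33.37 kΩ.
V_out = 34.9 × 33.37 / (180 + 33.37) = 34.9 × 33.37/213.4 = 5.46 V.
(Unloaded it would have been 9.34 V.)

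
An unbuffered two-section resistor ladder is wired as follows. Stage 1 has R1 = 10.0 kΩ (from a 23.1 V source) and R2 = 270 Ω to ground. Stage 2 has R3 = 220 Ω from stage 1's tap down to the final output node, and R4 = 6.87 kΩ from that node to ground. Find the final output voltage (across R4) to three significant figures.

Stage 2 presents R3+R4 = 7090 Ω as a load on stage 1's tap.
Stage 1's lower leg becomes R2‖(R3+R4) = 260.1 Ω, so V_mid = 23.1 × 260.1/10260 = 0.5856 V.
Stage 2 is itself unloaded: V_out = V_mid × R4/(R3+R4) = 0.5856 × 6870/7090 = 0.567 V.

V_out ≈ 0.567 V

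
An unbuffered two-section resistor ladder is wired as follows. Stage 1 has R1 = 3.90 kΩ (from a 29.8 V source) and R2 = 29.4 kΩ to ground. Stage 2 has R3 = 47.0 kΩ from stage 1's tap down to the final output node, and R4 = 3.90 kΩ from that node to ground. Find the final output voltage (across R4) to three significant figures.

Stage 2 presents R3+R4 = 50.90 kΩ as a load on stage 1's tap.
Stage 1's lower leg becomes R2‖(R3+R4) = 18.64 kΩ, so V_mid = 29.8 × 18.64/22.54 = 24.64 V.
Stage 2 is itself unloaded: V_out = V_mid × R4/(R3+R4) = 24.64 × 3.90/50.90 = 1.89 V.

V_out ≈ 1.89 V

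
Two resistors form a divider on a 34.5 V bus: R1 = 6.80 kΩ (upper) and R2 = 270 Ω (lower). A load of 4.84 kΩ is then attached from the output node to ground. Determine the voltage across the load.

V_out ≈ 1.25 V

The load sits in parallel with R2: R2‖R_L = (270 × 4840) / (270 + 4840) = 255.7 Ω.
V_out = 34.5 × 255.7 / (6800 + 255.7) = 34.5 × 255.7/7056 = 1.25 V.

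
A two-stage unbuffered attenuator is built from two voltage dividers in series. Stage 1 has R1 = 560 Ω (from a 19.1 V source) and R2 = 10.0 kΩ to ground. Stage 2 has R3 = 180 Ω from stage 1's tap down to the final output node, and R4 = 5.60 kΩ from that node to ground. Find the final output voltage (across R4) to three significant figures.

Stage 2 presents R3+R4 = 5780 Ω as a load on stage 1's tap.
Stage 1's lower leg becomes R2‖(R3+R4) = 3663 Ω, so V_mid = 19.1 × 3663/4223 = 16.57 V.
Stage 2 is itself unloaded: V_out = V_mid × R4/(R3+R4) = 16.57 × 5600/5780 = 16.1 V.

V_out ≈ 16.1 V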